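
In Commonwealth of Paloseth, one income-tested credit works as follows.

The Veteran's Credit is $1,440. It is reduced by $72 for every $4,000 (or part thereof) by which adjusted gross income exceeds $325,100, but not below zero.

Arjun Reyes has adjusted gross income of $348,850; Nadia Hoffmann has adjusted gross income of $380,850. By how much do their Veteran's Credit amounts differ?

$576

Arjun ($348,850): Veteran's Credit: income exceeds $325,100 by $23,750, which is 6 full-or-partial $4,000 increments; reduction = 6 × $72 = $432, leaving $1,008.
Nadia ($380,850): Veteran's Credit: income exceeds $325,100 by $55,750, which is 14 full-or-partial $4,000 increments; reduction = 14 × $72 = $1,008, leaving $432.
Difference: |$1,008 − $432| = $576.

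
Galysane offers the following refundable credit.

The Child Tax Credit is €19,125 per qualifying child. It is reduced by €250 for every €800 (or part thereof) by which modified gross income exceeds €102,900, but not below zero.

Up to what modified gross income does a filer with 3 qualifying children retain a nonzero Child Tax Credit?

Full credit = 3 × €19,125 = €57,375.
After 229 increments the reduction is 229 × €250 = €57,250, leaving €125; one more increment wipes it out. Increment 229 ends at excess 229 × €800 = €183,200, so the highest qualifying income is €102,900 + €183,200 = €286,100.

€286,100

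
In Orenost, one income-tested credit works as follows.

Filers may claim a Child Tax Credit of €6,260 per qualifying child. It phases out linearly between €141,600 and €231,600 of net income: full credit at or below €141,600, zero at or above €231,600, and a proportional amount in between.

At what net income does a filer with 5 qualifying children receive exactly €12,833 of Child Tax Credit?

Full credit = 5 × €6,260 = €31,300.
€12,833 is 12,833/31,300 of the full €31,300, so 18,467/31,300 of the €90,000 range has been used: income = €141,600 + €90,000 × 18,467/31,300 = €194,700.

€194,700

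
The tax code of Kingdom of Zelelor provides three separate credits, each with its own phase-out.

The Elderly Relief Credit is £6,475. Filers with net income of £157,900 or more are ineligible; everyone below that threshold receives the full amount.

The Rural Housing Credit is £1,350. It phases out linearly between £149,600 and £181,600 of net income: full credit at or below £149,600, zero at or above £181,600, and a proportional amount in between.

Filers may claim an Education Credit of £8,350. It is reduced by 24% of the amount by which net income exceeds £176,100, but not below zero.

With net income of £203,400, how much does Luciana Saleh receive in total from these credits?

Elderly Relief Credit: £203,400 meets or exceeds the £157,900 cutoff, so the credit is £0.
Rural Housing Credit: £203,400 is at or above £181,600, so the credit is £0.
Education Credit: 24% of the £27,300 excess over £176,100 is £6,552; credit = £8,350 − £6,552 = £1,798.
Total: £0 + £0 + £1,798 = £1,798.

£1,798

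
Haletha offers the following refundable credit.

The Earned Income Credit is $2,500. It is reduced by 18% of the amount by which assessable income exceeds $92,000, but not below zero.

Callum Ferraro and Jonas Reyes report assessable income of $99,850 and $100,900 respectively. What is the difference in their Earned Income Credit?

$189

Callum ($99,850): Earned Income Credit: 18% of the $7,850 excess over $92,000 is $1,413; credit = $2,500 − $1,413 = $1,087.
Jonas ($100,900): Earned Income Credit: 18% of the $8,900 excess over $92,000 is $1,602; credit = $2,500 − $1,602 = $898.
Difference: |$1,087 − $898| = $189.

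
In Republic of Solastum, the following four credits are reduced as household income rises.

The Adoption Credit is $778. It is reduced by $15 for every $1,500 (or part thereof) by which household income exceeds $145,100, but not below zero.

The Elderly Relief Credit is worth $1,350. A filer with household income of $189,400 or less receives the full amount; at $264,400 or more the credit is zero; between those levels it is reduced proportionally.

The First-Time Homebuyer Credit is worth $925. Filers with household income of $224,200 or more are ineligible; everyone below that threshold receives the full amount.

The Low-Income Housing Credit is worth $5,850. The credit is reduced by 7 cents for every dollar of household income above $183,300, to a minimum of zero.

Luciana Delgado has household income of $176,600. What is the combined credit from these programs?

$8,588

Adoption Credit: income exceeds $145,100 by $31,500, which is 21 full-or-partial $1,500 increments; reduction = 21 × $15 = $315, leaving $463.
Elderly Relief Credit: $176,600 is at or below the $189,400 threshold, so the full $1,350 applies.
First-Time Homebuyer Credit: $176,600 is below the $224,200 cutoff, so the full $925 applies.
Low-Income Housing Credit: $176,600 is at or below the $183,300 threshold, so the full $5,850 applies.
Total: $463 + $1,350 + $925 + $5,850 = $8,588.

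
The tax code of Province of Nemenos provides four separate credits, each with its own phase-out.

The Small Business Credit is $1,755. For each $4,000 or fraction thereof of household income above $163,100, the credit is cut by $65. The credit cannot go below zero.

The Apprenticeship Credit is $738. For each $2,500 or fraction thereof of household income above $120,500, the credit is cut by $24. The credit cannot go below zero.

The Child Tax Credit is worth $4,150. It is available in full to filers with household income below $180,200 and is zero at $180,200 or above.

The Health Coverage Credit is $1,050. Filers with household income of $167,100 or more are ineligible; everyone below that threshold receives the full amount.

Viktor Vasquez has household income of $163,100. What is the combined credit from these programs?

$7,261

Small Business Credit: $163,100 is at or below the $163,100 threshold, so the full $1,755 applies.
Apprenticeship Credit: income exceeds $120,500 by $42,600, which is 18 full-or-partial $2,500 increments; reduction = 18 × $24 = $432, leaving $306.
Child Tax Credit: $163,100 is below the $180,200 cutoff, so the full $4,150 applies.
Health Coverage Credit: $163,100 is below the $167,100 cutoff, so the full $1,050 applies.
Total: $1,755 + $306 + $4,150 + $1,050 = $7,261.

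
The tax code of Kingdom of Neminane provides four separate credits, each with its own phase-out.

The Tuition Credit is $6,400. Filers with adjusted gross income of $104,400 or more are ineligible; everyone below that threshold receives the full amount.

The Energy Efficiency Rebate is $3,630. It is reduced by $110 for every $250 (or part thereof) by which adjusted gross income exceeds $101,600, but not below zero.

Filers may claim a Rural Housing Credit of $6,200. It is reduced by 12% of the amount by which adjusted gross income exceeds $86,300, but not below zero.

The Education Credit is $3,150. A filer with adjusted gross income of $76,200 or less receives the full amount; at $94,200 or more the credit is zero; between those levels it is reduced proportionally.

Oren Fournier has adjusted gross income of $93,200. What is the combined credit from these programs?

$15,577

Tuition Credit: $93,200 is below the $104,400 cutoff, so the full $6,400 applies.
Energy Efficiency Rebate: $93,200 is at or below the $101,600 threshold, so the full $3,630 applies.
Rural Housing Credit: 12% of the $6,900 excess over $86,300 is $828; credit = $6,200 − $828 = $5,372.
Education Credit: $93,200 is $17,000 into a $18,000 phase-out range, leaving 1,000/18,000 of the credit: $3,150 × 1,000/18,000 = $175.
Total: $6,400 + $3,630 + $5,372 + $175 = $15,577.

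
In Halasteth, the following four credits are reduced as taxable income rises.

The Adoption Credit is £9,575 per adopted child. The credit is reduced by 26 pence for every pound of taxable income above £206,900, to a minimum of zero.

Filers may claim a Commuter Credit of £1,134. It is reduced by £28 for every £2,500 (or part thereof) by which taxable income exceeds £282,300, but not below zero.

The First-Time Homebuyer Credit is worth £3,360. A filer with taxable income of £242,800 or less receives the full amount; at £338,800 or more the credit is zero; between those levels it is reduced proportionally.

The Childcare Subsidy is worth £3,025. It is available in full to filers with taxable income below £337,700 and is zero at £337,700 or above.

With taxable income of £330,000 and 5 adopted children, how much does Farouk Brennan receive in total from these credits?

£19,776

Adoption Credit: base = 5 × £9,575 = £47,875. 26% of the £123,100 excess over £206,900 is £32,006; credit = £47,875 − £32,006 = £15,869.
Commuter Credit: income exceeds £282,300 by £47,700, which is 20 full-or-partial £2,500 increments; reduction = 20 × £28 = £560, leaving £574.
First-Time Homebuyer Credit: £330,000 is £87,200 into a £96,000 phase-out range, leaving 8,800/96,000 of the credit: £3,360 × 8,800/96,000 = £308.
Childcare Subsidy: £330,000 is below the £337,700 cutoff, so the full £3,025 applies.
Total: £15,869 + £574 + £308 + £3,025 = £19,776.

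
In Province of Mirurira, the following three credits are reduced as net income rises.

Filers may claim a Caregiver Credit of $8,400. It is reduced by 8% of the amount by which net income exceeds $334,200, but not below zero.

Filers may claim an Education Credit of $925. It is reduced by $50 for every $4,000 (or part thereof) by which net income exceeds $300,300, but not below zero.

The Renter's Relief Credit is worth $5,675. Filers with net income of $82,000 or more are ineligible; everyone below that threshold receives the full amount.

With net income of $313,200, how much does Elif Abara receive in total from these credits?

Caregiver Credit: $313,200 is at or below the $334,200 threshold, so the full $8,400 applies.
Education Credit: income exceeds $300,300 by $12,900, which is 4 full-or-partial $4,000 increments; reduction = 4 × $50 = $200, leaving $725.
Renter's Relief Credit: $313,200 meets or exceeds the $82,000 cutoff, so the credit is $0.
Total: $8,400 + $725 + $0 = $9,125.

$9,125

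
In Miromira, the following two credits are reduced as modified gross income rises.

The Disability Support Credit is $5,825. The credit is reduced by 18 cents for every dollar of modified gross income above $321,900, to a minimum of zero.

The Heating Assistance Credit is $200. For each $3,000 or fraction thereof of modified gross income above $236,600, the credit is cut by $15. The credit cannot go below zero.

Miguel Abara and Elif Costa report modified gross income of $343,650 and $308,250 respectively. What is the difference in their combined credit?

$3,915

Miguel ($343,650): Disability Support Credit: 18% of the $21,750 excess over $321,900 is $3,915; credit = $5,825 − $3,915 = $1,910. Heating Assistance Credit: income exceeds $236,600 by $107,050 → 36 increments × $15 = $540 ≥ base, so the credit is $0. total $1,910 + $0 = $1,910
Elif ($308,250): Disability Support Credit: $308,250 is at or below the $321,900 threshold, so the full $5,825 applies. Heating Assistance Credit: income exceeds $236,600 by $71,650 → 24 increments × $15 = $360 ≥ base, so the credit is $0. total $5,825 + $0 = $5,825
Difference: |$1,910 − $5,825| = $3,915.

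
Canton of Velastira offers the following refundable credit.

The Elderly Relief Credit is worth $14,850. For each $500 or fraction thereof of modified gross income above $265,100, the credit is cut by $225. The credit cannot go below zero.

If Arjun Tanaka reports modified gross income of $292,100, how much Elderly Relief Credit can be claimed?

$2,700

Elderly Relief Credit: income exceeds $265,100 by $27,000, which is 54 full-or-partial $500 increments; reduction = 54 × $225 = $12,150, leaving $2,700.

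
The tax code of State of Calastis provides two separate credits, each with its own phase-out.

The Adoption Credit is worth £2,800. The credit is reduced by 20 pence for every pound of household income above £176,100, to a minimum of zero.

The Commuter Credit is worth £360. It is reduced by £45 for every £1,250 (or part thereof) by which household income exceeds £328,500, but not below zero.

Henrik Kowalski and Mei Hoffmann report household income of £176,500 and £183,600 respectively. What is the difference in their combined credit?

Henrik (£176,500): Adoption Credit: 20% of the £400 excess over £176,100 is £80; credit = £2,800 − £80 = £2,720. Commuter Credit: £176,500 is at or below the £328,500 threshold, so the full £360 applies. total £2,720 + £360 = £3,080
Mei (£183,600): Adoption Credit: 20% of the £7,500 excess over £176,100 is £1,500; credit = £2,800 − £1,500 = £1,300. Commuter Credit: £183,600 is at or below the £328,500 threshold, so the full £360 applies. total £1,300 + £360 = £1,660
Difference: |£3,080 − £1,660| = £1,420.

£1,420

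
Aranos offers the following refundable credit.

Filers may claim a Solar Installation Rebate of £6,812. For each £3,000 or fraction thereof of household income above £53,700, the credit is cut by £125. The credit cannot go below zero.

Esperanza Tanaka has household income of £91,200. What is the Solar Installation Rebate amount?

£5,187

Solar Installation Rebate: income exceeds £53,700 by £37,500, which is 13 full-or-partial £3,000 increments; reduction = 13 × £125 = £1,625, leaving £5,187.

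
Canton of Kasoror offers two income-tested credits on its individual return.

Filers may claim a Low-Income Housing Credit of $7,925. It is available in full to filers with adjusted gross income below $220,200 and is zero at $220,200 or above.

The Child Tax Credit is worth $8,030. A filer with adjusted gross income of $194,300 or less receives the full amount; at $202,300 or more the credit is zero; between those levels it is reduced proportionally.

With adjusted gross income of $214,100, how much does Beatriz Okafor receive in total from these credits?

$7,925

Low-Income Housing Credit: $214,100 is below the $220,200 cutoff, so the full $7,925 applies.
Child Tax Credit: $214,100 is at or above $202,300, so the credit is $0.
Total: $7,925 + $0 = $7,925.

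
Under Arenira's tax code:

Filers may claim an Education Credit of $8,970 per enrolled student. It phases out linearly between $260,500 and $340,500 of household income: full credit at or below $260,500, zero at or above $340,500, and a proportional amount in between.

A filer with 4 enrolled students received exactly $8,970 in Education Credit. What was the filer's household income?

$320,500

Full credit = 4 × $8,970 = $35,880.
$8,970 is 8,970/35,880 of the full $35,880, so 26,910/35,880 of the $80,000 range has been used: income = $260,500 + $80,000 × 26,910/35,880 = $320,500.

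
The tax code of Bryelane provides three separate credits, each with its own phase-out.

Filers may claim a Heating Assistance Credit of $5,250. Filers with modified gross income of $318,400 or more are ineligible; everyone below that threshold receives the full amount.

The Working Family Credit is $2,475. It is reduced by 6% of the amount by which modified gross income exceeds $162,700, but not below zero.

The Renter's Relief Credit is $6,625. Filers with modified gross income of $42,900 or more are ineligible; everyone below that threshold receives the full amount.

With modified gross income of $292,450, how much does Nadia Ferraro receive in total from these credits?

Heating Assistance Credit: $292,450 is below the $318,400 cutoff, so the full $5,250 applies.
Working Family Credit: 6% of the $129,750 excess over $162,700 is $7,785 ≥ base, so the credit is $0.
Renter's Relief Credit: $292,450 meets or exceeds the $42,900 cutoff, so the credit is $0.
Total: $5,250 + $0 + $0 = $5,250.

$5,250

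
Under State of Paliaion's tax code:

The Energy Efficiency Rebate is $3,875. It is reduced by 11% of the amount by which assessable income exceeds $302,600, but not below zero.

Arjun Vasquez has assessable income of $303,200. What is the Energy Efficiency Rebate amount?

$3,809

Energy Efficiency Rebate: 11% of the $600 excess over $302,600 is $66; credit = $3,875 − $66 = $3,809.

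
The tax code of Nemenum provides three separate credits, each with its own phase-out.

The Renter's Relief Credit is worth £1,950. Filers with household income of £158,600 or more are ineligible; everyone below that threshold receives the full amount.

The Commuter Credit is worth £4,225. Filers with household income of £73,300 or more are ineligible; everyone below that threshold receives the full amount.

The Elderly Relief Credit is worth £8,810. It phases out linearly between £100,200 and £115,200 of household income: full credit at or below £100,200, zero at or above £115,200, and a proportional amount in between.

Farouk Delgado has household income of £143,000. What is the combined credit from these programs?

Renter's Relief Credit: £143,000 is below the £158,600 cutoff, so the full £1,950 applies.
Commuter Credit: £143,000 meets or exceeds the £73,300 cutoff, so the credit is £0.
Elderly Relief Credit: £143,000 is at or above £115,200, so the credit is £0.
Total: £1,950 + £0 + £0 = £1,950.

£1,950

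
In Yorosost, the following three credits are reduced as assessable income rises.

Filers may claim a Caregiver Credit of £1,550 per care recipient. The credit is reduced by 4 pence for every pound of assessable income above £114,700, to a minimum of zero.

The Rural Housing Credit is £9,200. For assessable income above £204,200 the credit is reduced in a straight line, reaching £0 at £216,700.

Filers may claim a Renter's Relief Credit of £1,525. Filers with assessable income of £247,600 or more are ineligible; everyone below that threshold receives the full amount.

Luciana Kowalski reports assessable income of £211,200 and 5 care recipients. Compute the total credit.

£9,463

Caregiver Credit: base = 5 × £1,550 = £7,750. 4% of the £96,500 excess over £114,700 is £3,860; credit = £7,750 − £3,860 = £3,890.
Rural Housing Credit: £211,200 is £7,000 into a £12,500 phase-out range, leaving 5,500/12,500 of the credit: £9,200 × 5,500/12,500 = £4,048.
Renter's Relief Credit: £211,200 is below the £247,600 cutoff, so the full £1,525 applies.
Total: £3,890 + £4,048 + £1,525 = £9,463.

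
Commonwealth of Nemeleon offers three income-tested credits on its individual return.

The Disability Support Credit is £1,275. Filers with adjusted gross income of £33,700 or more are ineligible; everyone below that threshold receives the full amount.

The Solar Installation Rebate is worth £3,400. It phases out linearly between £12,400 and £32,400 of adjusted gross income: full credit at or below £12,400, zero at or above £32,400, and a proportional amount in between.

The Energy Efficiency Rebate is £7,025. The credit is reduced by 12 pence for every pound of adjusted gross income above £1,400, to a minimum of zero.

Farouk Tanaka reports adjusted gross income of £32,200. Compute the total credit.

Disability Support Credit: £32,200 is below the £33,700 cutoff, so the full £1,275 applies.
Solar Installation Rebate: £32,200 is £19,800 into a £20,000 phase-out range, leaving 200/20,000 of the credit: £3,400 × 200/20,000 = £34.
Energy Efficiency Rebate: 12% of the £30,800 excess over £1,400 is £3,696; credit = £7,025 − £3,696 = £3,329.
Total: £1,275 + £34 + £3,329 = £4,638.

£4,638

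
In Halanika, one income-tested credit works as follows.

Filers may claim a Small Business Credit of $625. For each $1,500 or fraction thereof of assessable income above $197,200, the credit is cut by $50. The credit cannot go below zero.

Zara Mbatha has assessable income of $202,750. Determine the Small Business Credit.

$425

Small Business Credit: income exceeds $197,200 by $5,550, which is 4 full-or-partial $1,500 increments; reduction = 4 × $50 = $200, leaving $425.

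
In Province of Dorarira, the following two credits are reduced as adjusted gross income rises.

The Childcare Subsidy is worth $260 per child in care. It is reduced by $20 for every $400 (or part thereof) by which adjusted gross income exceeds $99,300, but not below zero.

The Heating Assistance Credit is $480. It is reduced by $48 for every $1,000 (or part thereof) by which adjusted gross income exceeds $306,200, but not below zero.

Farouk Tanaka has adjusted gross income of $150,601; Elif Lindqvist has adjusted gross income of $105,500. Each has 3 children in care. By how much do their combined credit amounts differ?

Farouk ($150,601): Childcare Subsidy: base = 3 × $260 = $780. income exceeds $99,300 by $51,301 → 129 increments × $20 = $2,580 ≥ base, so the credit is $0. Heating Assistance Credit: $150,601 is at or below the $306,200 threshold, so the full $480 applies. total $0 + $480 = $480
Elif ($105,500): Childcare Subsidy: base = 3 × $260 = $780. income exceeds $99,300 by $6,200, which is 16 full-or-partial $400 increments; reduction = 16 × $20 = $320, leaving $460. Heating Assistance Credit: $105,500 is at or below the $306,200 threshold, so the full $480 applies. total $460 + $480 = $940
Difference: |$480 − $940| = $460.

$460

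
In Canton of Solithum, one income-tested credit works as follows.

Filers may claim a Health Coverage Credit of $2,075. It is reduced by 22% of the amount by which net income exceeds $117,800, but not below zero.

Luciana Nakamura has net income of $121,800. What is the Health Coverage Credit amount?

$1,195

Health Coverage Credit: 22% of the $4,000 excess over $117,800 is $880; credit = $2,075 − $880 = $1,195.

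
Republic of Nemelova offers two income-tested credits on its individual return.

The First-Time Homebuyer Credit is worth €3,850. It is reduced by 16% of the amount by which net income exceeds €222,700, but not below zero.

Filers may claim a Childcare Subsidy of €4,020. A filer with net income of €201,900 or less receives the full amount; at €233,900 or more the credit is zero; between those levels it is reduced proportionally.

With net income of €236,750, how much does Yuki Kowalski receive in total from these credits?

€1,602

First-Time Homebuyer Credit: 16% of the €14,050 excess over €222,700 is €2,248; credit = €3,850 − €2,248 = €1,602.
Childcare Subsidy: €236,750 is at or above €233,900, so the credit is €0.
Total: €1,602 + €0 = €1,602.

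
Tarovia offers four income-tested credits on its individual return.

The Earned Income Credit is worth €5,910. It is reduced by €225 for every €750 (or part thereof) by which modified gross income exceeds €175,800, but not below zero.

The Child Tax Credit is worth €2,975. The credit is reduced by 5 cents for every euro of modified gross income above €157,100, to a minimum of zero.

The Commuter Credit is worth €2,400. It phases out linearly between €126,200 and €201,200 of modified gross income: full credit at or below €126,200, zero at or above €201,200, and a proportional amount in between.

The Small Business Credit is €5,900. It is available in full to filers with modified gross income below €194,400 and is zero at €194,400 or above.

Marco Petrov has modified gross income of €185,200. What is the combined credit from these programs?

€10,967

Earned Income Credit: income exceeds €175,800 by €9,400, which is 13 full-or-partial €750 increments; reduction = 13 × €225 = €2,925, leaving €2,985.
Child Tax Credit: 5% of the €28,100 excess over €157,100 is €1,405; credit = €2,975 − €1,405 = €1,570.
Commuter Credit: €185,200 is €59,000 into a €75,000 phase-out range, leaving 16,000/75,000 of the credit: €2,400 × 16,000/75,000 = €512.
Small Business Credit: €185,200 is below the €194,400 cutoff, so the full €5,900 applies.
Total: €2,985 + €1,570 + €512 + €5,900 = €10,967.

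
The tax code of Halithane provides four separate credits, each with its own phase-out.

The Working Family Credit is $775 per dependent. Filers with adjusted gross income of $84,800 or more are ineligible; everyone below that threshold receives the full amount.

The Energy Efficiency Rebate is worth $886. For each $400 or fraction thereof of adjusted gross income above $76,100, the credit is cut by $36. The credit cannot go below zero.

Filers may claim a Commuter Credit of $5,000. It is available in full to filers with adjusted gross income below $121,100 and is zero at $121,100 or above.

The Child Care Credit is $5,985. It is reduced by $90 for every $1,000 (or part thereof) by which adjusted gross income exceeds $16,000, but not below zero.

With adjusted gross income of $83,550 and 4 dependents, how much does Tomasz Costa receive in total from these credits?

$8,302

Working Family Credit: base = 4 × $775 = $3,100. $83,550 is below the $84,800 cutoff, so the full $3,100 applies.
Energy Efficiency Rebate: income exceeds $76,100 by $7,450, which is 19 full-or-partial $400 increments; reduction = 19 × $36 = $684, leaving $202.
Commuter Credit: $83,550 is below the $121,100 cutoff, so the full $5,000 applies.
Child Care Credit: income exceeds $16,000 by $67,550 → 68 increments × $90 = $6,120 ≥ base, so the credit is $0.
Total: $3,100 + $202 + $5,000 + $0 = $8,302.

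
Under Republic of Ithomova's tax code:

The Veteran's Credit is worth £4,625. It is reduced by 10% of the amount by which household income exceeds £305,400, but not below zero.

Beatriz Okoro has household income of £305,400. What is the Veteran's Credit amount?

£4,625

Veteran's Credit: £305,400 is at or below the £305,400 threshold, so the full £4,625 applies.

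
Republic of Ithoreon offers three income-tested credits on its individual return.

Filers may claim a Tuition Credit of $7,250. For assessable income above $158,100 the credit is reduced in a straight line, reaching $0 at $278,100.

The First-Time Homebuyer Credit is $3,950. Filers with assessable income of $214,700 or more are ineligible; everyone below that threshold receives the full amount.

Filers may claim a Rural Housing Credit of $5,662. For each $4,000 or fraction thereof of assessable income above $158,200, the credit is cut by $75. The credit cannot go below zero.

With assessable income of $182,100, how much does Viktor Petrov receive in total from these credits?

$14,962

Tuition Credit: $182,100 is $24,000 into a $120,000 phase-out range, leaving 96,000/120,000 of the credit: $7,250 × 96,000/120,000 = $5,800.
First-Time Homebuyer Credit: $182,100 is below the $214,700 cutoff, so the full $3,950 applies.
Rural Housing Credit: income exceeds $158,200 by $23,900, which is 6 full-or-partial $4,000 increments; reduction = 6 × $75 = $450, leaving $5,212.
Total: $5,800 + $3,950 + $5,212 = $14,962.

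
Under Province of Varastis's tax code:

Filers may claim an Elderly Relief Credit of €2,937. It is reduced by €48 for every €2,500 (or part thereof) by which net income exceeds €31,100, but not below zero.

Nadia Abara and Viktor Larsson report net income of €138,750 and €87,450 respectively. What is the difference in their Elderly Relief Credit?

Nadia (€138,750): Elderly Relief Credit: income exceeds €31,100 by €107,650, which is 44 full-or-partial €2,500 increments; reduction = 44 × €48 = €2,112, leaving €825.
Viktor (€87,450): Elderly Relief Credit: income exceeds €31,100 by €56,350, which is 23 full-or-partial €2,500 increments; reduction = 23 × €48 = €1,104, leaving €1,833.
Difference: |€825 − €1,833| = €1,008.

€1,008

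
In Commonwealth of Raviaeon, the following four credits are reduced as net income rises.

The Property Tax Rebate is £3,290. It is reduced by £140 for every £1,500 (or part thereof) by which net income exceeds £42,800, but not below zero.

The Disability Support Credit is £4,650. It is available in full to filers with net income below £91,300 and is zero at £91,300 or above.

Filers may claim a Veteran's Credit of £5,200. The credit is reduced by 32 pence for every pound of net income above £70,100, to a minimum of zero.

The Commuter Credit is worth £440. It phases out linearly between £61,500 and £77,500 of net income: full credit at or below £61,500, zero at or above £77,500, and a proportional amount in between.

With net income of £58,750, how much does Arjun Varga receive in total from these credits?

Property Tax Rebate: income exceeds £42,800 by £15,950, which is 11 full-or-partial £1,500 increments; reduction = 11 × £140 = £1,540, leaving £1,750.
Disability Support Credit: £58,750 is below the £91,300 cutoff, so the full £4,650 applies.
Veteran's Credit: £58,750 is at or below the £70,100 threshold, so the full £5,200 applies.
Commuter Credit: £58,750 is at or below the £61,500 threshold, so the full £440 applies.
Total: £1,750 + £4,650 + £5,200 + £440 = £12,040.

£12,040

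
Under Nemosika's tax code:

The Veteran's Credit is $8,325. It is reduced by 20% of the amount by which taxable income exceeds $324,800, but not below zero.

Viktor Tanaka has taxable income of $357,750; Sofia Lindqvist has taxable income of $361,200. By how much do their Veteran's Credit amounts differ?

$690

Viktor ($357,750): Veteran's Credit: 20% of the $32,950 excess over $324,800 is $6,590; credit = $8,325 − $6,590 = $1,735.
Sofia ($361,200): Veteran's Credit: 20% of the $36,400 excess over $324,800 is $7,280; credit = $8,325 − $7,280 = $1,045.
Difference: |$1,735 − $1,045| = $690.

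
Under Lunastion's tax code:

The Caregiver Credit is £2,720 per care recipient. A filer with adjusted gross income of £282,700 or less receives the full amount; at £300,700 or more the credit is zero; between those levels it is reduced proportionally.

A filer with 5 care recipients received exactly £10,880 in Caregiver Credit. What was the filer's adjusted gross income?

£286,300

Full credit = 5 × £2,720 = £13,600.
£10,880 is 10,880/13,600 of the full £13,600, so 2,720/13,600 of the £18,000 range has been used: income = £282,700 + £18,000 × 2,720/13,600 = £286,300.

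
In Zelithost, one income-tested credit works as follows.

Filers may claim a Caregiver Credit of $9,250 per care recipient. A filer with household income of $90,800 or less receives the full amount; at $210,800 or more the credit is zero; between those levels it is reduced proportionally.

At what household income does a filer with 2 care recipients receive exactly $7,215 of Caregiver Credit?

$164,000

Full credit = 2 × $9,250 = $18,500.
$7,215 is 7,215/18,500 of the full $18,500, so 11,285/18,500 of the $120,000 range has been used: income = $90,800 + $120,000 × 11,285/18,500 = $164,000.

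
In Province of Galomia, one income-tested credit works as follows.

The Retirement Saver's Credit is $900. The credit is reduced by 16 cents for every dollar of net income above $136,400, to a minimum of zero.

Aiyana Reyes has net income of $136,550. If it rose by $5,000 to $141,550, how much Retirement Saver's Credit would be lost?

$800

At $136,550 — 16% of the $150 excess over $136,400 is $24; credit = $900 − $24 = $876.
At $141,550 — 16% of the $5,150 excess over $136,400 is $824; credit = $900 − $824 = $76.
Lost: $876 − $76 = $800.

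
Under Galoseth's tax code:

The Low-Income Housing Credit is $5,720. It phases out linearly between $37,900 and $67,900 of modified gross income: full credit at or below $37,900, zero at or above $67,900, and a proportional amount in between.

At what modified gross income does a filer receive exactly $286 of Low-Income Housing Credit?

$66,400

$286 is 286/5,720 of the full $5,720, so 5,434/5,720 of the $30,000 range has been used: income = $37,900 + $30,000 × 5,434/5,720 = $66,400.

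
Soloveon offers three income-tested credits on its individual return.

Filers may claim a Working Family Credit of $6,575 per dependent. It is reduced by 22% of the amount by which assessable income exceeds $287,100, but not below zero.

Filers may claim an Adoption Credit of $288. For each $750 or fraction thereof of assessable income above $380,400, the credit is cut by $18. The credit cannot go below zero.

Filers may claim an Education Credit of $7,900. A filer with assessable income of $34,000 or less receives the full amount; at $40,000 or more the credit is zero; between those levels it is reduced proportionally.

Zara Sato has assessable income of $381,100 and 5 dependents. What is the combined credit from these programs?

$12,465

Working Family Credit: base = 5 × $6,575 = $32,875. 22% of the $94,000 excess over $287,100 is $20,680; credit = $32,875 − $20,680 = $12,195.
Adoption Credit: income exceeds $380,400 by $700, which is 1 full-or-partial $750 increment; reduction = 1 × $18 = $18, leaving $270.
Education Credit: $381,100 is at or above $40,000, so the credit is $0.
Total: $12,195 + $270 + $0 = $12,465.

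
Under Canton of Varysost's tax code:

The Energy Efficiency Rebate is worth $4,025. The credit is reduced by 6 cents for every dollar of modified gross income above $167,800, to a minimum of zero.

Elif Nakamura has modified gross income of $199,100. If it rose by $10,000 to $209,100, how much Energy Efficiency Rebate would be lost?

At $199,100 — 6% of the $31,300 excess over $167,800 is $1,878; credit = $4,025 − $1,878 = $2,147.
At $209,100 — 6% of the $41,300 excess over $167,800 is $2,478; credit = $4,025 − $2,478 = $1,547.
Lost: $2,147 − $1,547 = $600.

$600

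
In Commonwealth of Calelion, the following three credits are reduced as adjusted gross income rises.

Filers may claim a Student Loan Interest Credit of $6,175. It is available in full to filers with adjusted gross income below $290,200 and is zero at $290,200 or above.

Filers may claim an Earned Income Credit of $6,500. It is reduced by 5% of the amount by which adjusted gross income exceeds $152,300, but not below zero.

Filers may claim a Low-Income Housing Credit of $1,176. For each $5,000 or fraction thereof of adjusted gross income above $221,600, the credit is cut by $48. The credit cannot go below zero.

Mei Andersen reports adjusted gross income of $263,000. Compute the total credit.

$7,884

Student Loan Interest Credit: $263,000 is below the $290,200 cutoff, so the full $6,175 applies.
Earned Income Credit: 5% of the $110,700 excess over $152,300 is $5,535; credit = $6,500 − $5,535 = $965.
Low-Income Housing Credit: income exceeds $221,600 by $41,400, which is 9 full-or-partial $5,000 increments; reduction = 9 × $48 = $432, leaving $744.
Total: $6,175 + $965 + $744 = $7,884.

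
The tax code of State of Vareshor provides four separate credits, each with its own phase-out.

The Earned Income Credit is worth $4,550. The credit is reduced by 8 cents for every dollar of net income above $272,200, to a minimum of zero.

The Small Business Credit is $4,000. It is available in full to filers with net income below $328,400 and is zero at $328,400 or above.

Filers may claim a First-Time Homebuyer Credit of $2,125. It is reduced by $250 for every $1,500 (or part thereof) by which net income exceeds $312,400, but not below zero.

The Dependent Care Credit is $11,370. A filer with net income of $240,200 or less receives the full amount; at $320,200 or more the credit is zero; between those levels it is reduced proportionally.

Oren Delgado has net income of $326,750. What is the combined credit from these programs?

$4,186

Earned Income Credit: 8% of the $54,550 excess over $272,200 is $4,364; credit = $4,550 − $4,364 = $186.
Small Business Credit: $326,750 is below the $328,400 cutoff, so the full $4,000 applies.
First-Time Homebuyer Credit: income exceeds $312,400 by $14,350 → 10 increments × $250 = $2,500 ≥ base, so the credit is $0.
Dependent Care Credit: $326,750 is at or above $320,200, so the credit is $0.
Total: $186 + $4,000 + $0 + $0 = $4,186.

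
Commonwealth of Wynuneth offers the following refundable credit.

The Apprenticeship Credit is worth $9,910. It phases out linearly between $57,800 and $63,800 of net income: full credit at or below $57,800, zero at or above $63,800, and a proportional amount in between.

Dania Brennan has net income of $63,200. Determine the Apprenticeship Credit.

$991

Apprenticeship Credit: $63,200 is $5,400 into a $6,000 phase-out range, leaving 600/6,000 of the credit: $9,910 × 600/6,000 = $991.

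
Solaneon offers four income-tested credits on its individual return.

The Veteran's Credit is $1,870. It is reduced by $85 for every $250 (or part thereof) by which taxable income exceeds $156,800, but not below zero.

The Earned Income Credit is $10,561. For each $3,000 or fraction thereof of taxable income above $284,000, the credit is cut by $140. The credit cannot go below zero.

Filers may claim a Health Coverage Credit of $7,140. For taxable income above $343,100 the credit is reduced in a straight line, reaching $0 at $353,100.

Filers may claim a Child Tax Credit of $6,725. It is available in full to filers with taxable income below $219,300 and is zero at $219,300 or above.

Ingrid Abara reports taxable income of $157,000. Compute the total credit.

Veteran's Credit: income exceeds $156,800 by $200, which is 1 full-or-partial $250 increment; reduction = 1 × $85 = $85, leaving $1,785.
Earned Income Credit: $157,000 is at or below the $284,000 threshold, so the full $10,561 applies.
Health Coverage Credit: $157,000 is at or below the $343,100 threshold, so the full $7,140 applies.
Child Tax Credit: $157,000 is below the $219,300 cutoff, so the full $6,725 applies.
Total: $1,785 + $10,561 + $7,140 + $6,725 = $26,211.

$26,211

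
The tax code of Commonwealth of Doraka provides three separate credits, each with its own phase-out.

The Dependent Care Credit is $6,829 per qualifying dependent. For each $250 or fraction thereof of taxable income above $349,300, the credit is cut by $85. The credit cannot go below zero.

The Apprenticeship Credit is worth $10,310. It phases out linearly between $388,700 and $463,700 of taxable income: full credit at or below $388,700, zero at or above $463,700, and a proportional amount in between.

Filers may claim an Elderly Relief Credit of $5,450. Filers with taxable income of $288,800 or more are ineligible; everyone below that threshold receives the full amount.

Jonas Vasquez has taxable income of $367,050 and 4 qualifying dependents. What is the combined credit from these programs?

$31,591

Dependent Care Credit: base = 4 × $6,829 = $27,316. income exceeds $349,300 by $17,750, which is 71 full-or-partial $250 increments; reduction = 71 × $85 = $6,035, leaving $21,281.
Apprenticeship Credit: $367,050 is at or below the $388,700 threshold, so the full $10,310 applies.
Elderly Relief Credit: $367,050 meets or exceeds the $288,800 cutoff, so the credit is $0.
Total: $21,281 + $10,310 + $0 = $31,591.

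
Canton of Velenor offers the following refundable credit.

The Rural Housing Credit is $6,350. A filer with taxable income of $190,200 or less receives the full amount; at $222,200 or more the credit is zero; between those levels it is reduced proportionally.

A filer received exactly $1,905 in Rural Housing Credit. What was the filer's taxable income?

$1,905 is 1,905/6,350 of the full $6,350, so 4,445/6,350 of the $32,000 range has been used: income = $190,200 + $32,000 × 4,445/6,350 = $212,600.

$212,600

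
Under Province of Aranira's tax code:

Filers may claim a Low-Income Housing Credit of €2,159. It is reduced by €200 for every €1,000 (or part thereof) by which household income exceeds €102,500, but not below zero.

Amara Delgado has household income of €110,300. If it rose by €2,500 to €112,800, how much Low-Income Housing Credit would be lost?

€559

At €110,300 — income exceeds €102,500 by €7,800, which is 8 full-or-partial €1,000 increments; reduction = 8 × €200 = €1,600, leaving €559.
At €112,800 — income exceeds €102,500 by €10,300 → 11 increments × €200 = €2,200 ≥ base, so the credit is €0.
Lost: €559 − €0 = €559.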